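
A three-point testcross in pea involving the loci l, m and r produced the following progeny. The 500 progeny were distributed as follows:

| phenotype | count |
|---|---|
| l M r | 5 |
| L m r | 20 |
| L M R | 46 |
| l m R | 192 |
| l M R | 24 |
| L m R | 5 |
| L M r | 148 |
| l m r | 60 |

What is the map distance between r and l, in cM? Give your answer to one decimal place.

The two most frequent reciprocal classes, L M r and l m R, are the parental types, so the F1 was L M r / l m R.
The two rarest classes, l M r and L m R, are the double crossovers. Comparing them with the parentals, only the l allele has switched, so l is the middle locus and the order is m – l – r.
Crossovers in the l–r interval produce the single-crossover classes L M R and l m r (46 + 60 = 106) plus the double crossovers (10).
RF(l–r) = (106 + 10) / 500 = 116/500 = 0.2320 → 23.2 cM.

23.2 cM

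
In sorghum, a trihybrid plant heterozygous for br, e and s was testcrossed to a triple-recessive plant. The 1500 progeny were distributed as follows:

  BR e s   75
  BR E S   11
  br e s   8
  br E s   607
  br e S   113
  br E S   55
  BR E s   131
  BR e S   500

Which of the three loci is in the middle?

The two most frequent reciprocal classes, br E s and BR e S, are the parental types, so the F1 was br E s / BR e S.
The two rarest classes, br e s and BR E S, are the double crossovers. Comparing them with the parentals, only the e allele has switched, so e is the middle locus and the order is br – e – s.

e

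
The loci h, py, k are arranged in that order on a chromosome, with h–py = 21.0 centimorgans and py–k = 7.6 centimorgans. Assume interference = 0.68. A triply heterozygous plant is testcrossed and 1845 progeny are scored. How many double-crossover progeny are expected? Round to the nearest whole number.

Map distances give recombination frequencies of 0.210 and 0.076 for the two intervals.
With interference 0.68 (so coincidence = 0.32), expected double-crossover frequency = 0.210 × 0.076 × 0.32 = 0.00511.
Expected number = 0.00511 × 1845 = 9.42 ≈ 9.

9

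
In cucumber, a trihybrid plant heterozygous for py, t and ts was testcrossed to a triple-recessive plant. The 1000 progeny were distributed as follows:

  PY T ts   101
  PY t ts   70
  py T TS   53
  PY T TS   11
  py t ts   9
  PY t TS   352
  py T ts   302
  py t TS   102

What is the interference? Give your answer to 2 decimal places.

The two most frequent reciprocal classes, py T ts and PY t TS, are the parental types, so the F1 was py T ts / PY t TS.
The two rarest classes, py t ts and PY T TS, are the double crossovers. Comparing them with the parentals, only the t allele has switched, so t is the middle locus and the order is py – t – ts.
py–t: (203 + 20)/1000 = 0.2230; t–ts: (123 + 20)/1000 = 0.1430.
Expected DCO frequency = 0.2230 × 0.1430 ≈ 0.03189; observed = 20/1000 ≈ 0.02000.
Coefficient of coincidence = 0.02000/0.03189 ≈ 0.63; interference = 1 − 0.63 = 0.37.

0.37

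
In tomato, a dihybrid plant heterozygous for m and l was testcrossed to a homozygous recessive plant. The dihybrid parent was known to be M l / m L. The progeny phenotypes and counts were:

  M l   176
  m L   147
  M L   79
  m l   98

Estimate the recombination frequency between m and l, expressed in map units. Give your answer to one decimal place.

35.4 map units

The recombinant classes are M L and m l: 79 + 98 = 177.
Recombination frequency = 177/500 = 0.3540 ≈ 35.4%, i.e. 35.4 map units.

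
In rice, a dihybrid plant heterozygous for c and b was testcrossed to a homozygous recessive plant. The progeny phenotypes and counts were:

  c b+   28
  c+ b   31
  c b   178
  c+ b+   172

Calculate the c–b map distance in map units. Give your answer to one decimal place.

14.4 map units

The two most frequent classes, c+ b+ (172) and c b (178), are the parental types, so the F1 was c+ b+ / c b.
The recombinant classes are c+ b and c b+: 31 + 28 = 59.
Recombination frequency = 59/409 = 0.1443 ≈ 14.4%, i.e. 14.4 map units.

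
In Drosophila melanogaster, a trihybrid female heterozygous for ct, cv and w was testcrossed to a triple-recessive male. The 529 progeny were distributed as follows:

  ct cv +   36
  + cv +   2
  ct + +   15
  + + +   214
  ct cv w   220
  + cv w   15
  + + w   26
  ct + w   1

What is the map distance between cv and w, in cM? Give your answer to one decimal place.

The two most frequent reciprocal classes, + + + and ct cv w, are the parental types, so the F1 was + + + / ct cv w.
The two rarest classes, + cv + and ct + w, are the double crossovers. Comparing them with the parentals, only the cv allele has switched, so cv is the middle locus and the order is w – cv – ct.
Crossovers in the w–cv interval produce the single-crossover classes + + w and ct cv + (26 + 36 = 62) plus the double crossovers (3).
RF(w–cv) = (62 + 3) / 529 = 65/529 = 0.1229 → 12.3 cM.

12.3 cM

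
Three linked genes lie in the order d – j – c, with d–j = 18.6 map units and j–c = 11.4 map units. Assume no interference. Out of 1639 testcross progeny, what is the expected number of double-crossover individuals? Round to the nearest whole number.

Map distances give recombination frequencies of 0.186 and 0.114 for the two intervals.
With no interference, expected double-crossover frequency = 0.186 × 0.114 = 0.02120.
Expected number = 0.02120 × 1639 = 34.75 ≈ 35.

35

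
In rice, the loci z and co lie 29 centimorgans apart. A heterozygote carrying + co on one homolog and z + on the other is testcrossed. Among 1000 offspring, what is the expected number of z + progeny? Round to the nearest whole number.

A map distance of 29 centimorgans corresponds to a recombination frequency of 0.290.
The F1 is + co / z +, so z + is a parental gamete class with expected frequency (1 − r)/2 = 0.710/2 = 0.3550.
Expected number = 0.3550 × 1000 = 355.00 ≈ 355.

355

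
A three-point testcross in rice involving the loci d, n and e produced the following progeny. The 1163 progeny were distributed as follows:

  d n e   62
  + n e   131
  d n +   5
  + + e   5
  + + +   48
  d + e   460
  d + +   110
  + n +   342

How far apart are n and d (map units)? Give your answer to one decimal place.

The two most frequent reciprocal classes, d + e and + n +, are the parental types, so the F1 was d + e / + n +.
The two rarest classes, + + e and d n +, are the double crossovers. Comparing them with the parentals, only the d allele has switched, so d is the middle locus and the order is n – d – e.
Crossovers in the n–d interval produce the single-crossover classes d n e and + + + (62 + 48 = 110) plus the double crossovers (10).
RF(n–d) = (110 + 10) / 1163 = 120/1163 = 0.1032 → 10.3 map units.

10.3 map units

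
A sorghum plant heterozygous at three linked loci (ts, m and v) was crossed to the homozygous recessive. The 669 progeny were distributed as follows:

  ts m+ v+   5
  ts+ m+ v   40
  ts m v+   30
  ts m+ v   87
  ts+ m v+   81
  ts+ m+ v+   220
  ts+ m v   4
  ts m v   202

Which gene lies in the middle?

The two most frequent reciprocal classes, ts m v and ts+ m+ v+, are the parental types, so the F1 was ts m v / ts+ m+ v+.
The two rarest classes, ts+ m v and ts m+ v+, are the double crossovers. Comparing them with the parentals, only the ts allele has switched, so ts is the middle locus and the order is m – ts – v.

ts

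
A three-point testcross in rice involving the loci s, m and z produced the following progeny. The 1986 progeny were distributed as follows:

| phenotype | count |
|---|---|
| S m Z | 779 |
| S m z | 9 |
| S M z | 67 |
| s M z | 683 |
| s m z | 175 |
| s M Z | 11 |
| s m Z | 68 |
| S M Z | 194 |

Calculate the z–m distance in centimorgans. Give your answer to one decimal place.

19.6 centimorgans

The two most frequent reciprocal classes, s M z and S m Z, are the parental types, so the F1 was s M z / S m Z.
The two rarest classes, s M Z and S m z, are the double crossovers. Comparing them with the parentals, only the z allele has switched, so z is the middle locus and the order is m – z – s.
Crossovers in the m–z interval produce the single-crossover classes s m z and S M Z (175 + 194 = 369) plus the double crossovers (20).
RF(m–z) = (369 + 20) / 1986 = 389/1986 = 0.1959 → 19.6 centimorgans.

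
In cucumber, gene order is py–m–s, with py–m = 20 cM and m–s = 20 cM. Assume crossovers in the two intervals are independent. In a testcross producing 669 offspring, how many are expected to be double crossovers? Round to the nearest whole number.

Map distances give recombination frequencies of 0.200 and 0.200 for the two intervals.
With no interference, expected double-crossover frequency = 0.200 × 0.200 = 0.04000.
Expected number = 0.04000 × 669 = 26.76 ≈ 27.

27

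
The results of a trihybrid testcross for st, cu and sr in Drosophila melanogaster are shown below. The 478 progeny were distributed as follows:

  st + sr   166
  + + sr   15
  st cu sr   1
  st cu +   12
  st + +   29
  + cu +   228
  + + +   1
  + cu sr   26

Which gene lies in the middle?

The two most frequent reciprocal classes, st + sr and + cu +, are the parental types, so the F1 was st + sr / + cu +.
The two rarest classes, st cu sr and + + +, are the double crossovers. Comparing them with the parentals, only the cu allele has switched, so cu is the middle locus and the order is st – cu – sr.

cu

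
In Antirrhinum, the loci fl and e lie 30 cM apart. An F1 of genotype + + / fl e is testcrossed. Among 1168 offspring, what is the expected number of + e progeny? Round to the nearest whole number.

A map distance of 30 cM corresponds to a recombination frequency of 0.300.
The F1 is + + / fl e, so + e is a recombinant gamete class with expected frequency r/2 = 0.300/2 = 0.1500.
Expected number = 0.1500 × 1168 = 175.20 ≈ 175.

175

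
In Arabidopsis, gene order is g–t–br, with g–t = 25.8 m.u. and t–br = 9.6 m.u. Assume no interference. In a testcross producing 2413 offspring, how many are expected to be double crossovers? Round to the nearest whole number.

60

Map distances give recombination frequencies of 0.258 and 0.096 for the two intervals.
With no interference, expected double-crossover frequency = 0.258 × 0.096 = 0.02477.
Expected number = 0.02477 × 2413 = 59.77 ≈ 60.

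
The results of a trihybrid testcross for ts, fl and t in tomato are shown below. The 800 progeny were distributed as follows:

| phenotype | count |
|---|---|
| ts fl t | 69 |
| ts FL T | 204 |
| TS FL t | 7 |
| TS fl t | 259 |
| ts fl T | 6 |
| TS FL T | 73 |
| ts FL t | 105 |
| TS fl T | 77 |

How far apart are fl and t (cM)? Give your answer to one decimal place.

The two most frequent reciprocal classes, TS fl t and ts FL T, are the parental types, so the F1 was TS fl t / ts FL T.
The two rarest classes, TS FL t and ts fl T, are the double crossovers. Comparing them with the parentals, only the fl allele has switched, so fl is the middle locus and the order is t – fl – ts.
Crossovers in the t–fl interval produce the single-crossover classes TS fl T and ts FL t (77 + 105 = 182) plus the double crossovers (13).
RF(t–fl) = (182 + 13) / 800 = 195/800 = 0.2437 → 24.4 cM.

24.4 cM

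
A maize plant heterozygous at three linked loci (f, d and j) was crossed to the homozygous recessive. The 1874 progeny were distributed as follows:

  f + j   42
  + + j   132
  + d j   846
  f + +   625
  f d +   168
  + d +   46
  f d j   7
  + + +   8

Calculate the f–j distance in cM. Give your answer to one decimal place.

5.5 cM

The two most frequent reciprocal classes, + d j and f + +, are the parental types, so the F1 was + d j / f + +.
The two rarest classes, f d j and + + +, are the double crossovers. Comparing them with the parentals, only the f allele has switched, so f is the middle locus and the order is j – f – d.
Crossovers in the j–f interval produce the single-crossover classes + d + and f + j (46 + 42 = 88) plus the double crossovers (15).
RF(j–f) = (88 + 15) / 1874 = 103/1874 = 0.0550 → 5.5 cM.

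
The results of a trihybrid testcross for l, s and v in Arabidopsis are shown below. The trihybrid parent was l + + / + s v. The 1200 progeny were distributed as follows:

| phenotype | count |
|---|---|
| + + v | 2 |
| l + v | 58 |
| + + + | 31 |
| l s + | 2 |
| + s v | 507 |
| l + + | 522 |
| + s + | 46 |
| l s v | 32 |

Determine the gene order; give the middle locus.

The two rarest classes, l s + and + + v, are the double crossovers. Comparing them with the parentals, only the s allele has switched, so s is the middle locus and the order is l – s – v.

s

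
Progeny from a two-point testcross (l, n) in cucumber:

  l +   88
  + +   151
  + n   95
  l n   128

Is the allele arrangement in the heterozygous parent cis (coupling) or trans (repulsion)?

cis

The two most frequent classes are + + (151) and l n (128); these are the parental (non-recombinant) types.
So the F1 carried + + on one chromosome and l n on the other — the recessive alleles are on the same chromosome (cis / coupling).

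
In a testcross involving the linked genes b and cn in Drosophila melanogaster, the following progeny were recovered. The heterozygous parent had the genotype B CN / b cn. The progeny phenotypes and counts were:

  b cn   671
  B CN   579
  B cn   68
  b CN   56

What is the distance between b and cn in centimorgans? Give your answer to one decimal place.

The recombinant classes are B cn and b CN: 68 + 56 = 124.
Recombination frequency = 124/1374 = 0.0902 ≈ 9.0%, i.e. 9.0 centimorgans.

9.0 centimorgans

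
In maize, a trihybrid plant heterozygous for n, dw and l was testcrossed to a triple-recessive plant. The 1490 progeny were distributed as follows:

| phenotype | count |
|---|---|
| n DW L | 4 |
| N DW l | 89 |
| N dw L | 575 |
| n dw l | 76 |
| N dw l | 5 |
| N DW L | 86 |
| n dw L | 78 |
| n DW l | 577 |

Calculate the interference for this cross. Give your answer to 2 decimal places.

0.55

The two most frequent reciprocal classes, n DW l and N dw L, are the parental types, so the F1 was n DW l / N dw L.
The two rarest classes, n DW L and N dw l, are the double crossovers. Comparing them with the parentals, only the l allele has switched, so l is the middle locus and the order is n – l – dw.
n–l: (167 + 9)/1490 = 0.1181; l–dw: (162 + 9)/1490 = 0.1148.
Expected DCO frequency = 0.1181 × 0.1148 ≈ 0.01356; observed = 9/1490 ≈ 0.00604.
Coefficient of coincidence = 0.00604/0.01356 ≈ 0.45; interference = 1 − 0.45 = 0.55.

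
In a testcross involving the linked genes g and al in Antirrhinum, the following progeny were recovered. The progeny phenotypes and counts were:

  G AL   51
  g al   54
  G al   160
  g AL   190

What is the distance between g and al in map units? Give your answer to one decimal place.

The two most frequent classes, G al (160) and g AL (190), are the parental types, so the F1 was G al / g AL.
The recombinant classes are G AL and g al: 51 + 54 = 105.
Recombination frequency = 105/455 = 0.2308 ≈ 23.1%, i.e. 23.1 map units.

23.1 map units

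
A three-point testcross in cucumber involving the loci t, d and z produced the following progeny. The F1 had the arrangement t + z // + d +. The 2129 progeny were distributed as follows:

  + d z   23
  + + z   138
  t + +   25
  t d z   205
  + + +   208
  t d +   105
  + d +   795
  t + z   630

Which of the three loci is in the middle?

The two rarest classes, t + + and + d z, are the double crossovers. Comparing them with the parentals, only the z allele has switched, so z is the middle locus and the order is d – z – t.

z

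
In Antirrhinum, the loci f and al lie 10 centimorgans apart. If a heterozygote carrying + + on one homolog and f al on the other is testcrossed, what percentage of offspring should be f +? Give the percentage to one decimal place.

5.0%

A map distance of 10 centimorgans corresponds to a recombination frequency of 0.100.
The F1 is + + / f al, so f + is a recombinant gamete class with expected frequency r/2 = 0.100/2 = 0.0500.
That is 0.0500 = 5.0% of the progeny.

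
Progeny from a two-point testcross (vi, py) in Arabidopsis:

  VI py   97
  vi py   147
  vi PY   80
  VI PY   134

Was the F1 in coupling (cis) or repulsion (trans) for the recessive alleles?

cis

The two most frequent classes are VI PY (134) and vi py (147); these are the parental (non-recombinant) types.
So the F1 carried VI PY on one chromosome and vi py on the other — the recessive alleles are on the same chromosome (cis / coupling).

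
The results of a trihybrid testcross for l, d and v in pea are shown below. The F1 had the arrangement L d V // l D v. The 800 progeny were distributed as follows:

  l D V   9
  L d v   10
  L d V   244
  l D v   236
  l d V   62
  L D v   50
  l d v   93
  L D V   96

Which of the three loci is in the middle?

The two rarest classes, L d v and l D V, are the double crossovers. Comparing them with the parentals, only the v allele has switched, so v is the middle locus and the order is d – v – l.

v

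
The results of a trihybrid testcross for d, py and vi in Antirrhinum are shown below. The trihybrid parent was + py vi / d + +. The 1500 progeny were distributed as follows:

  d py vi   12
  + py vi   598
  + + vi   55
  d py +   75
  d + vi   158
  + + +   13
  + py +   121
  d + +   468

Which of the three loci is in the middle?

d

The two rarest classes, d py vi and + + +, are the double crossovers. Comparing them with the parentals, only the d allele has switched, so d is the middle locus and the order is vi – d – py.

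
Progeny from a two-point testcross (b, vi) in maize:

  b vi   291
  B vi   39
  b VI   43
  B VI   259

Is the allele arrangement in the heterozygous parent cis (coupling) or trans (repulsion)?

The two most frequent classes are B VI (259) and b vi (291); these are the parental (non-recombinant) types.
So the F1 carried B VI on one chromosome and b vi on the other — the recessive alleles are on the same chromosome (cis / coupling).

cis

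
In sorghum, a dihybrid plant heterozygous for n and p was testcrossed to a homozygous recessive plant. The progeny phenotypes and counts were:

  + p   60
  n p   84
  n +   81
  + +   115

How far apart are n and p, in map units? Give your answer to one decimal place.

The two most frequent classes, + + (115) and n p (84), are the parental types, so the F1 was + + / n p.
The recombinant classes are + p and n +: 60 + 81 = 141.
Recombination frequency = 141/340 = 0.4147 ≈ 41.5%, i.e. 41.5 map units.

41.5 map units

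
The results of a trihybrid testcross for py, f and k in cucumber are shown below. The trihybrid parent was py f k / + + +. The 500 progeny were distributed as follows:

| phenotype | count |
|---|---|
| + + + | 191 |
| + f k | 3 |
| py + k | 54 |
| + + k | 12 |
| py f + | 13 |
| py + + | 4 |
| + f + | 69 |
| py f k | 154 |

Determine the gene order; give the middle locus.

py

The two rarest classes, + f k and py + +, are the double crossovers. Comparing them with the parentals, only the py allele has switched, so py is the middle locus and the order is f – py – k.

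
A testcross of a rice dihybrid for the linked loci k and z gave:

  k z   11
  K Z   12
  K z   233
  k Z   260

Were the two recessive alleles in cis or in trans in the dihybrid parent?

trans

The two most frequent classes are K z (233) and k Z (260); these are the parental (non-recombinant) types.
So the F1 carried K z on one chromosome and k Z on the other — the recessive alleles are on opposite chromosomes (trans / repulsion).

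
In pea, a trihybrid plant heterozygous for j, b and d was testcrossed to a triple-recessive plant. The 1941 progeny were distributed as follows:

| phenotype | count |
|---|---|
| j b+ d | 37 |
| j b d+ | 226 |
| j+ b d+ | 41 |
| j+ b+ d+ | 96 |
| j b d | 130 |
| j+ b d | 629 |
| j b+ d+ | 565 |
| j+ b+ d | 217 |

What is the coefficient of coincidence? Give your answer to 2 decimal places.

The two most frequent reciprocal classes, j b+ d+ and j+ b d, are the parental types, so the F1 was j b+ d+ / j+ b d.
The two rarest classes, j b+ d and j+ b d+, are the double crossovers. Comparing them with the parentals, only the d allele has switched, so d is the middle locus and the order is b – d – j.
b–d: (443 + 78)/1941 = 0.2684; d–j: (226 + 78)/1941 = 0.1566.
Expected DCO frequency = 0.2684 × 0.1566 ≈ 0.04203; observed = 78/1941 ≈ 0.04019.
Coefficient of coincidence = 0.04019/0.04203 ≈ 0.96.

0.96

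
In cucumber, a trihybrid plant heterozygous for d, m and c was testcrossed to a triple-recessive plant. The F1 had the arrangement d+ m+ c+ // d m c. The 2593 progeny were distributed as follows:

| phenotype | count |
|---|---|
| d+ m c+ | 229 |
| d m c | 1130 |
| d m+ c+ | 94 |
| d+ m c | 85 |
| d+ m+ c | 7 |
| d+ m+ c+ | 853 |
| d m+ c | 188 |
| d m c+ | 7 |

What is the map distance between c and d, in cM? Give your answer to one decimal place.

The two rarest classes, d+ m+ c and d m c+, are the double crossovers. Comparing them with the parentals, only the c allele has switched, so c is the middle locus and the order is m – c – d.
Crossovers in the c–d interval produce the single-crossover classes d m+ c+ and d+ m c (94 + 85 = 179) plus the double crossovers (14).
RF(c–d) = (179 + 14) / 2593 = 193/2593 = 0.0744 → 7.4 cM.

7.4 cM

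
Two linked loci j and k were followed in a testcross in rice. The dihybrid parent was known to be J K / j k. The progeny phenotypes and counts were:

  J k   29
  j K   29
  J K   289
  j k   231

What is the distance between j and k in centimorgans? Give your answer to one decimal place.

The recombinant classes are J k and j K: 29 + 29 = 58.
Recombination frequency = 58/578 = 0.1003 ≈ 10.0%, i.e. 10.0 centimorgans.

10.0 centimorgans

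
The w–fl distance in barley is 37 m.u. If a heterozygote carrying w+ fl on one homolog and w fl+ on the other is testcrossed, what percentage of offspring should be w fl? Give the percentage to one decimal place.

A map distance of 37 m.u. corresponds to a recombination frequency of 0.370.
The F1 is w+ fl / w fl+, so w fl is a recombinant gamete class with expected frequency r/2 = 0.370/2 = 0.1850.
That is 0.1850 = 18.5% of the progeny.

18.5%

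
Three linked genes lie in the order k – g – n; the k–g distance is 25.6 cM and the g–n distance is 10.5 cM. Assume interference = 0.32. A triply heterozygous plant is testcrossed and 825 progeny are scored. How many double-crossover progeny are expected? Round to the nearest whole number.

15

Map distances give recombination frequencies of 0.256 and 0.105 for the two intervals.
With interference 0.32 (so coincidence = 0.68), expected double-crossover frequency = 0.256 × 0.105 × 0.68 = 0.01828.
Expected number = 0.01828 × 825 = 15.08 ≈ 15.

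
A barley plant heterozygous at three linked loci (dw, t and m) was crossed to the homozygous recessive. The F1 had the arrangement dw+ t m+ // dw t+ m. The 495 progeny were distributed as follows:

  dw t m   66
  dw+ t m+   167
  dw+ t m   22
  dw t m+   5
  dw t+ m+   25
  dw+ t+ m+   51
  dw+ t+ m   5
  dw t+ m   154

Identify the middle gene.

The two rarest classes, dw t m+ and dw+ t+ m, are the double crossovers. Comparing them with the parentals, only the dw allele has switched, so dw is the middle locus and the order is m – dw – t.

dw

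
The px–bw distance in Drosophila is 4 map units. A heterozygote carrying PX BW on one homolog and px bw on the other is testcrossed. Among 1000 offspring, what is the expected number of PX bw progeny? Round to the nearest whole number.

A map distance of 4 map units corresponds to a recombination frequency of 0.040.
The F1 is PX BW / px bw, so PX bw is a recombinant gamete class with expected frequency r/2 = 0.040/2 = 0.0200.
Expected number = 0.0200 × 1000 = 20.00 ≈ 20.

20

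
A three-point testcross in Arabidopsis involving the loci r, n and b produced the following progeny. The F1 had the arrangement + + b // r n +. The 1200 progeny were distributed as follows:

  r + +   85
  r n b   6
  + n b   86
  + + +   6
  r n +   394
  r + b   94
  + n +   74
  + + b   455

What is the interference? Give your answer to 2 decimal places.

The two rarest classes, + + + and r n b, are the double crossovers. Comparing them with the parentals, only the b allele has switched, so b is the middle locus and the order is r – b – n.
r–b: (168 + 12)/1200 = 0.1500; b–n: (171 + 12)/1200 = 0.1525.
Expected DCO frequency = 0.1500 × 0.1525 ≈ 0.02287; observed = 12/1200 ≈ 0.01000.
Coefficient of coincidence = 0.01000/0.02287 ≈ 0.44; interference = 1 − 0.44 = 0.56.

0.56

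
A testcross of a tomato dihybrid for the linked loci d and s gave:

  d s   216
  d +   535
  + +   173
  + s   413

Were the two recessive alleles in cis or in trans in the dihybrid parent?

trans

The two most frequent classes are + s (413) and d + (535); these are the parental (non-recombinant) types.
So the F1 carried + s on one chromosome and d + on the other — the recessive alleles are on opposite chromosomes (trans / repulsion).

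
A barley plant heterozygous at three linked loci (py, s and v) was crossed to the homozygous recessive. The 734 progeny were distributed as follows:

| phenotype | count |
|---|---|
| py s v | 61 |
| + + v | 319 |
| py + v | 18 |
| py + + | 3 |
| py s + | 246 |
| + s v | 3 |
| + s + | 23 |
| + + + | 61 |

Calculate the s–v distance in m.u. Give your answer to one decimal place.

17.4 m.u.

The two most frequent reciprocal classes, + + v and py s +, are the parental types, so the F1 was + + v / py s +.
The two rarest classes, + s v and py + +, are the double crossovers. Comparing them with the parentals, only the s allele has switched, so s is the middle locus and the order is v – s – py.
Crossovers in the v–s interval produce the single-crossover classes + + + and py s v (61 + 61 = 122) plus the double crossovers (6).
RF(v–s) = (122 + 6) / 734 = 128/734 = 0.1744 → 17.4 m.u.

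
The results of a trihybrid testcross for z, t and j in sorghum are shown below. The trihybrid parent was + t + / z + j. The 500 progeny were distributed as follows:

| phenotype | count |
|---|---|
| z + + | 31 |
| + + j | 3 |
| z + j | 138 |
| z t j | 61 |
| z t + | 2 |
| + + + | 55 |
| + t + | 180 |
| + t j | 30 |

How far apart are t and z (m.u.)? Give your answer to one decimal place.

24.2 m.u.

The two rarest classes, z t + and + + j, are the double crossovers. Comparing them with the parentals, only the z allele has switched, so z is the middle locus and the order is t – z – j.
Crossovers in the t–z interval produce the single-crossover classes + + + and z t j (55 + 61 = 116) plus the double crossovers (5).
RF(t–z) = (116 + 5) / 500 = 121/500 = 0.2420 → 24.2 m.u.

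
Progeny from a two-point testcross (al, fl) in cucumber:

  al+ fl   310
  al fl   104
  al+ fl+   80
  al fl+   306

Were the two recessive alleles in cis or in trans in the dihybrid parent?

The two most frequent classes are al+ fl (310) and al fl+ (306); these are the parental (non-recombinant) types.
So the F1 carried al+ fl on one chromosome and al fl+ on the other — the recessive alleles are on opposite chromosomes (trans / repulsion).

trans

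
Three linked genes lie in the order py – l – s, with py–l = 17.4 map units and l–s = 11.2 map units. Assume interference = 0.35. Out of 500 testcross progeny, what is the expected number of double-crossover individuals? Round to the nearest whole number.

Map distances give recombination frequencies of 0.174 and 0.112 for the two intervals.
With interference 0.35 (so coincidence = 0.65), expected double-crossover frequency = 0.174 × 0.112 × 0.65 = 0.01267.
Expected number = 0.01267 × 500 = 6.33 ≈ 6.

6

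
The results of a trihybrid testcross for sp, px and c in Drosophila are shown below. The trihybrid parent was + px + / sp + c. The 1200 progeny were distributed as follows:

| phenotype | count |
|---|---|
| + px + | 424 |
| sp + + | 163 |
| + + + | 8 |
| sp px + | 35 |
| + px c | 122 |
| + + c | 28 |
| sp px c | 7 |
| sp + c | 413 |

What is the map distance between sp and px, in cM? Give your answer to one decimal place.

The two rarest classes, + + + and sp px c, are the double crossovers. Comparing them with the parentals, only the px allele has switched, so px is the middle locus and the order is sp – px – c.
Crossovers in the sp–px interval produce the single-crossover classes sp px + and + + c (35 + 28 = 63) plus the double crossovers (15).
RF(sp–px) = (63 + 15) / 1200 = 78/1200 = 0.0650 → 6.5 cM.

6.5 cM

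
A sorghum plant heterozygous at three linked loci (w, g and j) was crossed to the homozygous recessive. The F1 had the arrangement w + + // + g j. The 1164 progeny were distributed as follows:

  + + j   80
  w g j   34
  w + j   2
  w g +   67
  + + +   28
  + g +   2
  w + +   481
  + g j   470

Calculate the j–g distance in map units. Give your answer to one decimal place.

The two rarest classes, w + j and + g +, are the double crossovers. Comparing them with the parentals, only the j allele has switched, so j is the middle locus and the order is w – j – g.
Crossovers in the j–g interval produce the single-crossover classes w g + and + + j (67 + 80 = 147) plus the double crossovers (4).
RF(j–g) = (147 + 4) / 1164 = 151/1164 = 0.1297 → 13.0 map units.

13.0 map units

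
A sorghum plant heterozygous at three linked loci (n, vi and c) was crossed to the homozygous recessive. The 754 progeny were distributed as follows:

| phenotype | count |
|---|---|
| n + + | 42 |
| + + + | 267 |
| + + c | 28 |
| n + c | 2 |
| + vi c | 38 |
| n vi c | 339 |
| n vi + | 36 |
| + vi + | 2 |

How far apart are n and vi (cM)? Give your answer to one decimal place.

The two most frequent reciprocal classes, + + + and n vi c, are the parental types, so the F1 was + + + / n vi c.
The two rarest classes, + vi + and n + c, are the double crossovers. Comparing them with the parentals, only the vi allele has switched, so vi is the middle locus and the order is c – vi – n.
Crossovers in the vi–n interval produce the single-crossover classes n + + and + vi c (42 + 38 = 80) plus the double crossovers (4).
RF(vi–n) = (80 + 4) / 754 = 84/754 = 0.1114 → 11.1 cM.

11.1 cM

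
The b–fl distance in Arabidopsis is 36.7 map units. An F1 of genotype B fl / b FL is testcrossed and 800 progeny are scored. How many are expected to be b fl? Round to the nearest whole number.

147

A map distance of 36.7 map units corresponds to a recombination frequency of 0.367.
The F1 is B fl / b FL, so b fl is a recombinant gamete class with expected frequency r/2 = 0.367/2 = 0.1835.
Expected number = 0.1835 × 800 = 146.80 ≈ 147.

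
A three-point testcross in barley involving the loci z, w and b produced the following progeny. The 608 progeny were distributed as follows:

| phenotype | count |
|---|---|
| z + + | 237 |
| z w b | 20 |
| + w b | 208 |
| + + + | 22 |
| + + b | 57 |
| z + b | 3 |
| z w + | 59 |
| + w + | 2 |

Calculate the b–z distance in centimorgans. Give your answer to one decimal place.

The two most frequent reciprocal classes, z + + and + w b, are the parental types, so the F1 was z + + / + w b.
The two rarest classes, z + b and + w +, are the double crossovers. Comparing them with the parentals, only the b allele has switched, so b is the middle locus and the order is z – b – w.
Crossovers in the z–b interval produce the single-crossover classes + + + and z w b (22 + 20 = 42) plus the double crossovers (5).
RF(z–b) = (42 + 5) / 608 = 47/608 = 0.0773 → 7.7 centimorgans.

7.7 centimorgans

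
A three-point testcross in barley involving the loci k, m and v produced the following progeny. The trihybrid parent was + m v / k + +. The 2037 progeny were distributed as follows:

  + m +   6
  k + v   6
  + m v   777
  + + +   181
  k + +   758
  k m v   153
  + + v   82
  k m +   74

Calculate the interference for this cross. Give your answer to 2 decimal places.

The two rarest classes, + m + and k + v, are the double crossovers. Comparing them with the parentals, only the v allele has switched, so v is the middle locus and the order is k – v – m.
k–v: (334 + 12)/2037 = 0.1699; v–m: (156 + 12)/2037 = 0.0825.
Expected DCO frequency = 0.1699 × 0.0825 ≈ 0.01402; observed = 12/2037 ≈ 0.00589.
Coefficient of coincidence = 0.00589/0.01402 ≈ 0.42; interference = 1 − 0.42 = 0.58.

0.58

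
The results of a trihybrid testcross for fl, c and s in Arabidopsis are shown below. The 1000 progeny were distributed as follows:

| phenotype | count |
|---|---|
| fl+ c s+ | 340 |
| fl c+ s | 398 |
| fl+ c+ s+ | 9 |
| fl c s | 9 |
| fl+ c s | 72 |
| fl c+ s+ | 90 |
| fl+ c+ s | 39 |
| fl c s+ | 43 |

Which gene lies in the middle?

c

The two most frequent reciprocal classes, fl c+ s and fl+ c s+, are the parental types, so the F1 was fl c+ s / fl+ c s+.
The two rarest classes, fl c s and fl+ c+ s+, are the double crossovers. Comparing them with the parentals, only the c allele has switched, so c is the middle locus and the order is s – c – fl.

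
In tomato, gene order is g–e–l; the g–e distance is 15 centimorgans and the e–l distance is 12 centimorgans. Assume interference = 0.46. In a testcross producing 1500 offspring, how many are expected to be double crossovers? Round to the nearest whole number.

Map distances give recombination frequencies of 0.150 and 0.120 for the two intervals.
With interference 0.46 (so coincidence = 0.54), expected double-crossover frequency = 0.150 × 0.120 × 0.54 = 0.00972.
Expected number = 0.00972 × 1500 = 14.58 ≈ 15.

15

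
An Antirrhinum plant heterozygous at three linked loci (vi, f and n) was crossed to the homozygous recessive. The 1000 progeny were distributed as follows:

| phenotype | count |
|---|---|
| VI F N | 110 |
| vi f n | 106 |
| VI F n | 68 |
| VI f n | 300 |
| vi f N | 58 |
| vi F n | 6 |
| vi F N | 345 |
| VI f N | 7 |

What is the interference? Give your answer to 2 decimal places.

The two most frequent reciprocal classes, vi F N and VI f n, are the parental types, so the F1 was vi F N / VI f n.
The two rarest classes, vi F n and VI f N, are the double crossovers. Comparing them with the parentals, only the n allele has switched, so n is the middle locus and the order is f – n – vi.
f–n: (126 + 13)/1000 = 0.1390; n–vi: (216 + 13)/1000 = 0.2290.
Expected DCO frequency = 0.1390 × 0.2290 ≈ 0.03183; observed = 13/1000 ≈ 0.01300.
Coefficient of coincidence = 0.01300/0.03183 ≈ 0.41; interference = 1 − 0.41 = 0.59.

0.59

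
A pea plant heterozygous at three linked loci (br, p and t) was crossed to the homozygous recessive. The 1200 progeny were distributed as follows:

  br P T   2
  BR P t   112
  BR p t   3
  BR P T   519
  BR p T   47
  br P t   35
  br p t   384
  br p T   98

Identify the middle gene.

The two most frequent reciprocal classes, BR P T and br p t, are the parental types, so the F1 was BR P T / br p t.
The two rarest classes, br P T and BR p t, are the double crossovers. Comparing them with the parentals, only the br allele has switched, so br is the middle locus and the order is t – br – p.

br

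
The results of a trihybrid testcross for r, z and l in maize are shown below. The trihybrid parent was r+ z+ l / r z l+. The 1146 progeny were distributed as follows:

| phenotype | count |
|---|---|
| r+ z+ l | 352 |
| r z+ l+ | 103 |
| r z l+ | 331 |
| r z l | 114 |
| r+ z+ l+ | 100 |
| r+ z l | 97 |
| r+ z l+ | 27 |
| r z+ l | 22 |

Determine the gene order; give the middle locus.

The two rarest classes, r z+ l and r+ z l+, are the double crossovers. Comparing them with the parentals, only the r allele has switched, so r is the middle locus and the order is l – r – z.

r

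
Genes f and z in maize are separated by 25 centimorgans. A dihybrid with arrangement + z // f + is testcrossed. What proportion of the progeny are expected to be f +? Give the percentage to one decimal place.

A map distance of 25 centimorgans corresponds to a recombination frequency of 0.250.
The F1 is + z / f +, so f + is a parental gamete class with expected frequency (1 − r)/2 = 0.750/2 = 0.3750.
That is 0.3750 = 37.5% of the progeny.

37.5%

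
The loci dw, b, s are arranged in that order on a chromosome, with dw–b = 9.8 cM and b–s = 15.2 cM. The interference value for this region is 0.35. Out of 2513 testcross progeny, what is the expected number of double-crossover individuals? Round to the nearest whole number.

24

Map distances give recombination frequencies of 0.098 and 0.152 for the two intervals.
With interference 0.35 (so coincidence = 0.65), expected double-crossover frequency = 0.098 × 0.152 × 0.65 = 0.00968.
Expected number = 0.00968 × 2513 = 24.33 ≈ 24.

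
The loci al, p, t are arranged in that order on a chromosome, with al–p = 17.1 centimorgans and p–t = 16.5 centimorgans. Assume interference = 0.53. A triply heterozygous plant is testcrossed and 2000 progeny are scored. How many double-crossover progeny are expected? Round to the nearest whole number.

Map distances give recombination frequencies of 0.171 and 0.165 for the two intervals.
With interference 0.53 (so coincidence = 0.47), expected double-crossover frequency = 0.171 × 0.165 × 0.47 = 0.01326.
Expected number = 0.01326 × 2000 = 26.52 ≈ 27.

27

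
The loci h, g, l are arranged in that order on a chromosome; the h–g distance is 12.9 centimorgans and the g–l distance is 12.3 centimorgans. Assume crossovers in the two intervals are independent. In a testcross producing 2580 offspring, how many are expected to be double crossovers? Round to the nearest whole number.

Map distances give recombination frequencies of 0.129 and 0.123 for the two intervals.
With no interference, expected double-crossover frequency = 0.129 × 0.123 = 0.01587.
Expected number = 0.01587 × 2580 = 40.94 ≈ 41.

41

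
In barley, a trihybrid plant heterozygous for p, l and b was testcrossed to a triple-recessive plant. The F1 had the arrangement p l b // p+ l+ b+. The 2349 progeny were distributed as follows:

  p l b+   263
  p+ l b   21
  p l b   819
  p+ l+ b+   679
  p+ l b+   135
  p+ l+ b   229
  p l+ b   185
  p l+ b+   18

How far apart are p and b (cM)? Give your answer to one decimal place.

22.6 cM

The two rarest classes, p+ l b and p l+ b+, are the double crossovers. Comparing them with the parentals, only the p allele has switched, so p is the middle locus and the order is b – p – l.
Crossovers in the b–p interval produce the single-crossover classes p l b+ and p+ l+ b (263 + 229 = 492) plus the double crossovers (39).
RF(b–p) = (492 + 39) / 2349 = 531/2349 = 0.2261 → 22.6 cM.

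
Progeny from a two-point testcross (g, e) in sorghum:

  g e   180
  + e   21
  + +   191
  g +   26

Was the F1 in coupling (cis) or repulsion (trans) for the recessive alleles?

The two most frequent classes are + + (191) and g e (180); these are the parental (non-recombinant) types.
So the F1 carried + + on one chromosome and g e on the other — the recessive alleles are on the same chromosome (cis / coupling).

cis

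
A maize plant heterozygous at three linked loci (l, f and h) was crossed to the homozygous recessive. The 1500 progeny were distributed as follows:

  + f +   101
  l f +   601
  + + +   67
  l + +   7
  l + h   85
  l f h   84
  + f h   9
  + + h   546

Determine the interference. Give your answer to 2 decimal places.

The two most frequent reciprocal classes, + + h and l f +, are the parental types, so the F1 was + + h / l f +.
The two rarest classes, + f h and l + +, are the double crossovers. Comparing them with the parentals, only the f allele has switched, so f is the middle locus and the order is h – f – l.
h–f: (151 + 16)/1500 = 0.1113; f–l: (186 + 16)/1500 = 0.1347.
Expected DCO frequency = 0.1113 × 0.1347 ≈ 0.01499; observed = 16/1500 ≈ 0.01067.
Coefficient of coincidence = 0.01067/0.01499 ≈ 0.71; interference = 1 − 0.71 = 0.29.

0.29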